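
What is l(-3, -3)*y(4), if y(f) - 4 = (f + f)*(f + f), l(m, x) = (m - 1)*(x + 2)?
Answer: 272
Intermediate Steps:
l(m, x) = (-1 + m)*(2 + x)
y(f) = 4 + 4*f² (y(f) = 4 + (f + f)*(f + f) = 4 + (2*f)*(2*f) = 4 + 4*f²)
l(-3, -3)*y(4) = (-2 - 1*(-3) + 2*(-3) - 3*(-3))*(4 + 4*4²) = (-2 + 3 - 6 + 9)*(4 + 4*16) = 4*(4 + 64) = 4*68 = 272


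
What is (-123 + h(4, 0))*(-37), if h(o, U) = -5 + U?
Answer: 4736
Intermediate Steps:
(-123 + h(4, 0))*(-37) = (-123 + (-5 + 0))*(-37) = (-123 - 5)*(-37) = -128*(-37) = 4736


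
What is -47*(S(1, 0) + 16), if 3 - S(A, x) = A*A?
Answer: -846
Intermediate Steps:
S(A, x) = 3 - A**2 (S(A, x) = 3 - A*A = 3 - A**2)
-47*(S(1, 0) + 16) = -47*((3 - 1*1**2) + 16) = -47*((3 - 1*1) + 16) = -47*((3 - 1) + 16) = -47*(2 + 16) = -47*18 = -846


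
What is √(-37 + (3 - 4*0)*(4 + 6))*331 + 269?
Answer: 269 + 331*I*√7 ≈ 269.0 + 875.74*I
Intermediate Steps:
√(-37 + (3 - 4*0)*(4 + 6))*331 + 269 = √(-37 + (3 + 0)*10)*331 + 269 = √(-37 + 3*10)*331 + 269 = √(-37 + 30)*331 + 269 = √(-7)*331 + 269 = (I*√7)*331 + 269 = 331*I*√7 + 269 = 269 + 331*I*√7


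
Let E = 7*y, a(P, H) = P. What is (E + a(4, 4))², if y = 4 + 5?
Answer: 4489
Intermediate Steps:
y = 9
E = 63 (E = 7*9 = 63)
(E + a(4, 4))² = (63 + 4)² = 67² = 4489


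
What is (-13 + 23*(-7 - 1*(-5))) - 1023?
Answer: -1082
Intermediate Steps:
(-13 + 23*(-7 - 1*(-5))) - 1023 = (-13 + 23*(-7 + 5)) - 1023 = (-13 + 23*(-2)) - 1023 = (-13 - 46) - 1023 = -59 - 1023 = -1082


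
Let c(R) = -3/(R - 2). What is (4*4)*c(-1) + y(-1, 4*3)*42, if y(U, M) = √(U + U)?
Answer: 16 + 42*I*√2 ≈ 16.0 + 59.397*I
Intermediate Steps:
c(R) = -3/(-2 + R)
y(U, M) = √2*√U (y(U, M) = √(2*U) = √2*√U)
(4*4)*c(-1) + y(-1, 4*3)*42 = (4*4)*(-3/(-2 - 1)) + (√2*√(-1))*42 = 16*(-3/(-3)) + (√2*I)*42 = 16*(-3*(-⅓)) + (I*√2)*42 = 16*1 + 42*I*√2 = 16 + 42*I*√2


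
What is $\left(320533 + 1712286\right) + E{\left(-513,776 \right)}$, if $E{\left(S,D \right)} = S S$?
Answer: $2295988$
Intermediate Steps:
$E{\left(S,D \right)} = S^{2}$
$\left(320533 + 1712286\right) + E{\left(-513,776 \right)} = \left(320533 + 1712286\right) + \left(-513\right)^{2} = 2032819 + 263169 = 2295988$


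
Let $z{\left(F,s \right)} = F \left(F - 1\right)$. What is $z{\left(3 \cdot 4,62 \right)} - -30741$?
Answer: $30873$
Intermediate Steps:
$z{\left(F,s \right)} = F \left(-1 + F\right)$
$z{\left(3 \cdot 4,62 \right)} - -30741 = 3 \cdot 4 \left(-1 + 3 \cdot 4\right) - -30741 = 12 \left(-1 + 12\right) + 30741 = 12 \cdot 11 + 30741 = 132 + 30741 = 30873$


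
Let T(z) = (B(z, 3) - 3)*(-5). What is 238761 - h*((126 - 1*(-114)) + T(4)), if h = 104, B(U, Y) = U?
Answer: 214321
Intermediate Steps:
T(z) = 15 - 5*z (T(z) = (z - 3)*(-5) = (-3 + z)*(-5) = 15 - 5*z)
238761 - h*((126 - 1*(-114)) + T(4)) = 238761 - 104*((126 - 1*(-114)) + (15 - 5*4)) = 238761 - 104*((126 + 114) + (15 - 20)) = 238761 - 104*(240 - 5) = 238761 - 104*235 = 238761 - 1*24440 = 238761 - 24440 = 214321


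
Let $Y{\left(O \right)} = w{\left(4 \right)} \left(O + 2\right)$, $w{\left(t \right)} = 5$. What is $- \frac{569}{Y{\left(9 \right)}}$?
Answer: $- \frac{569}{55} \approx -10.345$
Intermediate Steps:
$Y{\left(O \right)} = 10 + 5 O$ ($Y{\left(O \right)} = 5 \left(O + 2\right) = 5 \left(2 + O\right) = 10 + 5 O$)
$- \frac{569}{Y{\left(9 \right)}} = - \frac{569}{10 + 5 \cdot 9} = - \frac{569}{10 + 45} = - \frac{569}{55}$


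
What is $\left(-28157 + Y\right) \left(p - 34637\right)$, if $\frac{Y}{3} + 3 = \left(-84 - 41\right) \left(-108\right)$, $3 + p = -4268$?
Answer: $-479891272$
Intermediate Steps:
$p = -4271$ ($p = -3 - 4268 = -4271$)
$Y = 40491$ ($Y = -9 + 3 \left(-84 - 41\right) \left(-108\right) = -9 + 3 \left(\left(-125\right) \left(-108\right)\right) = -9 + 3 \cdot 13500 = -9 + 40500 = 40491$)
$\left(-28157 + Y\right) \left(p - 34637\right) = \left(-28157 + 40491\right) \left(-4271 - 34637\right) = 12334 \left(-38908\right) = -479891272$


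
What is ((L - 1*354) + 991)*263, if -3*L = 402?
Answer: 132289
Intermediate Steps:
L = -134 (L = -⅓*402 = -134)
((L - 1*354) + 991)*263 = ((-134 - 1*354) + 991)*263 = ((-134 - 354) + 991)*263 = (-488 + 991)*263 = 503*263 = 132289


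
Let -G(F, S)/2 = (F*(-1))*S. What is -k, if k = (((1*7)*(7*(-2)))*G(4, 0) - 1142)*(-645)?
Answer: -736590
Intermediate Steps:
G(F, S) = 2*F*S (G(F, S) = -2*F*(-1)*S = -2*(-F)*S = -(-2)*F*S = 2*F*S)
k = 736590 (k = (((1*7)*(7*(-2)))*(2*4*0) - 1142)*(-645) = ((7*(-14))*0 - 1142)*(-645) = (-98*0 - 1142)*(-645) = (0 - 1142)*(-645) = -1142*(-645) = 736590)
-k = -1*736590 = -736590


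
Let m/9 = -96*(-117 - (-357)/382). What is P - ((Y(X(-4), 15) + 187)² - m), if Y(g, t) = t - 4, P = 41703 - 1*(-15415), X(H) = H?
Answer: 22575158/191 ≈ 1.1819e+5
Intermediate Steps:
P = 57118 (P = 41703 + 15415 = 57118)
Y(g, t) = -4 + t
m = 19153584/191 (m = 9*(-96*(-117 - (-357)/382)) = 9*(-96*(-117 - 1*(-357/382))) = 9*(-96*(-117 + 357/382)) = 9*(-96*(-44337/382)) = 9*(2128176/191) = 19153584/191 ≈ 1.0028e+5)
P - ((Y(X(-4), 15) + 187)² - m) = 57118 - (((-4 + 15) + 187)² - 1*19153584/191) = 57118 - ((11 + 187)² - 19153584/191) = 57118 - (198² - 19153584/191) = 57118 - (39204 - 19153584/191) = 57118 - 1*(-11665620/191) = 57118 + 11665620/191 = 22575158/191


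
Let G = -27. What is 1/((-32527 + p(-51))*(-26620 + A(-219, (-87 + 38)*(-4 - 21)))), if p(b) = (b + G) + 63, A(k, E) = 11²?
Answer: 1/862330458 ≈ 1.1596e-9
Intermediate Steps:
A(k, E) = 121
p(b) = 36 + b (p(b) = (b - 27) + 63 = (-27 + b) + 63 = 36 + b)
1/((-32527 + p(-51))*(-26620 + A(-219, (-87 + 38)*(-4 - 21)))) = 1/((-32527 + (36 - 51))*(-26620 + 121)) = 1/((-32527 - 15)*(-26499)) = 1/(-32542*(-26499)) = 1/862330458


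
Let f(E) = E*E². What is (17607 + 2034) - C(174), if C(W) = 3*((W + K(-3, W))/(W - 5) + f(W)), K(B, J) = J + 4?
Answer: -2667569895/169 ≈ -1.5784e+7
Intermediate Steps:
f(E) = E³
K(B, J) = 4 + J
C(W) = 3*W³ + 3*(4 + 2*W)/(-5 + W) (C(W) = 3*((W + (4 + W))/(W - 5) + W³) = 3*((4 + 2*W)/(-5 + W) + W³) = 3*(W³ + (4 + 2*W)/(-5 + W)) = 3*W³ + 3*(4 + 2*W)/(-5 + W))
(17607 + 2034) - C(174) = (17607 + 2034) - 3*(4 + 174⁴ - 5*174³ + 2*174)/(-5 + 174) = 19641 - 3*(4 + 916636176 - 5*5268024 + 348)/169 = 19641 - 3*(4 + 916636176 - 26340120 + 348)/169 = 19641 - 3*890296408/169 = 19641 - 1*2670889224/169 = 19641 - 2670889224/169 = -2667569895/169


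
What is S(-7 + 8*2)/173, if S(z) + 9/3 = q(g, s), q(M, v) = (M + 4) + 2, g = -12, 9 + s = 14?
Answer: -9/173 ≈ -0.052023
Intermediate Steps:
s = 5 (s = -9 + 14 = 5)
q(M, v) = 6 + M (q(M, v) = (4 + M) + 2 = 6 + M)
S(z) = -9 (S(z) = -3 + (6 - 12) = -3 - 6 = -9)
S(-7 + 8*2)/173 = -9/173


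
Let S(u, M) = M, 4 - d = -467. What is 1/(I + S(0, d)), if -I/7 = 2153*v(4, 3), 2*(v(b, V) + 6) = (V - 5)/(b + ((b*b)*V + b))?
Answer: 8/729329 ≈ 1.0969e-5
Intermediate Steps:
d = 471 (d = 4 - 1*(-467) = 4 + 467 = 471)
v(b, V) = -6 + (-5 + V)/(2*(2*b + V*b²)) (v(b, V) = -6 + ((V - 5)/(b + ((b*b)*V + b)))/2 = -6 + ((-5 + V)/(b + (b²*V + b)))/2 = -6 + ((-5 + V)/(b + (V*b² + b)))/2 = -6 + ((-5 + V)/(b + (b + V*b²)))/2 = -6 + ((-5 + V)/(2*b + V*b²))/2 = -6 + (-5 + V)/(2*(2*b + V*b²)))
I = 725561/8 (I = -15071*(½)*(-5 + 3 - 24*4 - 12*3*4²)/(4*(2 + 3*4)) = -15071*(½)*(¼)*(-5 + 3 - 96 - 12*3*16)/(2 + 12) = -15071*(½)*(¼)*(-5 + 3 - 96 - 576)/14 = -15071*(½)*(¼)*(1/14)*(-674) = -15071*(-337)/56 = -7*(-725561/56) = 725561/8 ≈ 90695.)
1/(I + S(0, d)) = 1/(725561/8 + 471) = 1/(729329/8) = 8/729329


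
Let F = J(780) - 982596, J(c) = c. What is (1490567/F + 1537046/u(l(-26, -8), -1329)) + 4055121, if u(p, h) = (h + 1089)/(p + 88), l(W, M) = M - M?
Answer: 17140229294029/4909080 ≈ 3.4915e+6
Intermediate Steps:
l(W, M) = 0
u(p, h) = (1089 + h)/(88 + p)
F = -981816 (F = 780 - 982596 = -981816)
(1490567/F + 1537046/u(l(-26, -8), -1329)) + 4055121 = (1490567/(-981816) + 1537046/(((1089 - 1329)/(88 + 0)))) + 4055121 = (1490567*(-1/981816) + 1537046/((-240/88))) + 4055121 = (-1490567/981816 + 1537046/(((1/88)*(-240)))) + 4055121 = (-1490567/981816 + 1537046/(-30/11)) + 4055121 = (-1490567/981816 + 1537046*(-11/30)) + 4055121 = (-1490567/981816 - 8453753/15) + 4055121 = -2766684104651/4909080 + 4055121 = 17140229294029/4909080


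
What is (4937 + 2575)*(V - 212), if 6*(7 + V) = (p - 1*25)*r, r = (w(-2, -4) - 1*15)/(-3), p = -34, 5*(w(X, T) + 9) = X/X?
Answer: -33467212/15 ≈ -2.2311e+6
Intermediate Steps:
w(X, T) = -44/5 (w(X, T) = -9 + (X/X)/5 = -9 + (⅕)*1 = -9 + ⅕ = -44/5)
r = 119/15 (r = (-44/5 - 1*15)/(-3) = (-44/5 - 15)*(-⅓) = -119/5*(-⅓) = 119/15 ≈ 7.9333)
V = -7651/90 (V = -7 + ((-34 - 1*25)*(119/15))/6 = -7 + ((-34 - 25)*(119/15))/6 = -7 + (-59*119/15)/6 = -7 + (⅙)*(-7021/15) = -7 - 7021/90 = -7651/90 ≈ -85.011)
(4937 + 2575)*(V - 212) = (4937 + 2575)*(-7651/90 - 212) = 7512*(-26731/90) = -33467212/15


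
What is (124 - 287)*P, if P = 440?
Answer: -71720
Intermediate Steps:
(124 - 287)*P = (124 - 287)*440 = -163*440 = -71720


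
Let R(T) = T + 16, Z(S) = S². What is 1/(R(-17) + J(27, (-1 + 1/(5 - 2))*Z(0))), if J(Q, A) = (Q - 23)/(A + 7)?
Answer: -7/3 ≈ -2.3333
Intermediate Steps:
R(T) = 16 + T
J(Q, A) = (-23 + Q)/(7 + A)
1/(R(-17) + J(27, (-1 + 1/(5 - 2))*Z(0))) = 1/((16 - 17) + (-23 + 27)/(7 + (-1 + 1/(5 - 2))*0²)) = 1/(-1 + 4/(7 + (-1 + 1/3)*0)) = 1/(-1 + 4/(7 + (-1 + ⅓)*0)) = 1/(-1 + 4/(7 - ⅔*0)) = 1/(-1 + 4/(7 + 0)) = 1/(-1 + 4/7) = 1/(-3/7) = -7/3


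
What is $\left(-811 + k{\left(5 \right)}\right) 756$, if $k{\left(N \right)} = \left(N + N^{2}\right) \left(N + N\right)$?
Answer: $-386316$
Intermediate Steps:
$k{\left(N \right)} = 2 N \left(N + N^{2}\right)$ ($k{\left(N \right)} = \left(N + N^{2}\right) 2 N = 2 N \left(N + N^{2}\right)$)
$\left(-811 + k{\left(5 \right)}\right) 756 = \left(-811 + 2 \cdot 5^{2} \left(1 + 5\right)\right) 756 = \left(-811 + 2 \cdot 25 \cdot 6\right) 756 = \left(-811 + 300\right) 756 = \left(-511\right) 756 = -386316$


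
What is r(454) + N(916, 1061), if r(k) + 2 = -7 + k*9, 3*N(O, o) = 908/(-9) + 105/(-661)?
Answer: 72161086/17847 ≈ 4043.3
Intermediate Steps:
N(O, o) = -601133/17847 (N(O, o) = (908/(-9) + 105/(-661))/3 = (908*(-1/9) + 105*(-1/661))/3 = (-908/9 - 105/661)/3 = (1/3)*(-601133/5949) = -601133/17847)
r(k) = -9 + 9*k (r(k) = -2 + (-7 + k*9) = -2 + (-7 + 9*k) = -9 + 9*k)
r(454) + N(916, 1061) = (-9 + 9*454) - 601133/17847 = (-9 + 4086) - 601133/17847 = 4077 - 601133/17847 = 72161086/17847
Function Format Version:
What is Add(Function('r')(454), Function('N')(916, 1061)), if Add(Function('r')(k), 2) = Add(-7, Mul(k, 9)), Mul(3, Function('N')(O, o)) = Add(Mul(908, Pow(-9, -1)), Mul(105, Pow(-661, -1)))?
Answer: Rational(72161086, 17847) ≈ 4043.3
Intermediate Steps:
Function('N')(O, o) = Rational(-601133, 17847) (Function('N')(O, o) = Mul(Rational(1, 3), Add(Mul(908, Pow(-9, -1)), Mul(105, Pow(-661, -1)))) = Mul(Rational(1, 3), Add(Mul(908, Rational(-1, 9)), Mul(105, Rational(-1, 661)))) = Mul(Rational(1, 3), Add(Rational(-908, 9), Rational(-105, 661))) = Mul(Rational(1, 3), Rational(-601133, 5949)) = Rational(-601133, 17847))
Function('r')(k) = Add(-9, Mul(9, k)) (Function('r')(k) = Add(-2, Add(-7, Mul(k, 9))) = Add(-2, Add(-7, Mul(9, k))) = Add(-9, Mul(9, k)))
Add(Function('r')(454), Function('N')(916, 1061)) = Add(Add(-9, Mul(9, 454)), Rational(-601133, 17847)) = Add(Add(-9, 4086), Rational(-601133, 17847)) = Add(4077, Rational(-601133, 17847)) = Rational(72161086, 17847)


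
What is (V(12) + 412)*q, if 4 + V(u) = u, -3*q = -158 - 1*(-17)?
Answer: 19740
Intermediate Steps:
q = 47 (q = -(-158 - 1*(-17))/3 = -(-158 + 17)/3 = -⅓*(-141) = 47)
V(u) = -4 + u
(V(12) + 412)*q = ((-4 + 12) + 412)*47 = (8 + 412)*47 = 420*47 = 19740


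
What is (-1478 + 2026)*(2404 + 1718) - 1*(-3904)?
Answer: 2262760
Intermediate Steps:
(-1478 + 2026)*(2404 + 1718) - 1*(-3904) = 548*4122 + 3904 = 2258856 + 3904 = 2262760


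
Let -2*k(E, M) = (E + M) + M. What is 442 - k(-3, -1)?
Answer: 879/2 ≈ 439.50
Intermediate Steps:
k(E, M) = -M - E/2 (k(E, M) = -((E + M) + M)/2 = -(E + 2*M)/2 = -M - E/2)
442 - k(-3, -1) = 442 - (-1*(-1) - ½*(-3)) = 442 - (1 + 3/2) = 442 - 1*5/2 = 442 - 5/2 = 879/2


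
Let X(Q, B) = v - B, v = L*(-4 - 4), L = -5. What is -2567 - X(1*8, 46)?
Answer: -2561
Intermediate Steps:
v = 40 (v = -5*(-4 - 4) = -5*(-8) = 40)
X(Q, B) = 40 - B
-2567 - X(1*8, 46) = -2567 - (40 - 1*46) = -2567 - (40 - 46) = -2567 - 1*(-6) = -2567 + 6 = -2561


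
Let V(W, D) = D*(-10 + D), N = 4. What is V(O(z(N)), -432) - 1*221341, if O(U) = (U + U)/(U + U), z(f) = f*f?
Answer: -30397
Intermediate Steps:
z(f) = f²
O(U) = 1 (O(U) = (2*U)/((2*U)) = (2*U)*(1/(2*U)) = 1)
V(O(z(N)), -432) - 1*221341 = -432*(-10 - 432) - 1*221341 = -432*(-442) - 221341 = 190944 - 221341 = -30397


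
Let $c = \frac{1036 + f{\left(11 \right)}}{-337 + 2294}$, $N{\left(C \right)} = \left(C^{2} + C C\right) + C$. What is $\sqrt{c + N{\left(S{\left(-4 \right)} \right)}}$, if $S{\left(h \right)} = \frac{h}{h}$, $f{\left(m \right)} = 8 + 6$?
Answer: $\frac{3 \sqrt{1504933}}{1957} \approx 1.8806$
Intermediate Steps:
$f{\left(m \right)} = 14$
$S{\left(h \right)} = 1$
$N{\left(C \right)} = C + 2 C^{2}$ ($N{\left(C \right)} = \left(C^{2} + C^{2}\right) + C = 2 C^{2} + C = C + 2 C^{2}$)
$c = \frac{1050}{1957}$ ($c = \frac{1036 + 14}{-337 + 2294} = \frac{1050}{1957} \approx 0.53654$)
$\sqrt{c + N{\left(S{\left(-4 \right)} \right)}} = \sqrt{\frac{1050}{1957} + 1 \left(1 + 2 \cdot 1\right)} = \sqrt{\frac{1050}{1957} + 1 \left(1 + 2\right)} = \sqrt{\frac{1050}{1957} + 1 \cdot 3} = \sqrt{\frac{1050}{1957} + 3} = \sqrt{\frac{6921}{1957}} = \frac{3 \sqrt{1504933}}{1957}$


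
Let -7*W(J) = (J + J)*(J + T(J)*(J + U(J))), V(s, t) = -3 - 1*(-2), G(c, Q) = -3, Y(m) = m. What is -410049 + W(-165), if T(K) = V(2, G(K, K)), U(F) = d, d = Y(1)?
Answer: -2870673/7 ≈ -4.1010e+5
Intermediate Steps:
d = 1
V(s, t) = -1 (V(s, t) = -3 + 2 = -1)
U(F) = 1
T(K) = -1
W(J) = 2*J/7 (W(J) = -(J + J)*(J - (J + 1))/7 = -2*J*(J - (1 + J))/7 = -2*J*(J + (-1 - J))/7 = -2*J*(-1)/7 = -(-2)*J/7 = 2*J/7)
-410049 + W(-165) = -410049 + (2/7)*(-165) = -410049 - 330/7 = -2870673/7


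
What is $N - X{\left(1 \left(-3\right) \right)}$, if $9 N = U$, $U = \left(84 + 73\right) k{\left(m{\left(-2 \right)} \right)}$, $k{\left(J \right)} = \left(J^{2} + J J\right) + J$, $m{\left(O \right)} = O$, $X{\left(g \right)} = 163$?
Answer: $- \frac{175}{3} \approx -58.333$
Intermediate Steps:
$k{\left(J \right)} = J + 2 J^{2}$ ($k{\left(J \right)} = \left(J^{2} + J^{2}\right) + J = 2 J^{2} + J = J + 2 J^{2}$)
$U = 942$ ($U = \left(84 + 73\right) \left(- 2 \left(1 + 2 \left(-2\right)\right)\right) = 157 \left(- 2 \left(1 - 4\right)\right) = 157 \left(\left(-2\right) \left(-3\right)\right) = 157 \cdot 6 = 942$)
$N = \frac{314}{3}$ ($N = \frac{1}{9} \cdot 942 = \frac{314}{3} \approx 104.67$)
$N - X{\left(1 \left(-3\right) \right)} = \frac{314}{3} - 163 = - \frac{175}{3}$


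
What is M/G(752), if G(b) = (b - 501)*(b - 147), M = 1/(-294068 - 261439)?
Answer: -1/84356515485 ≈ -1.1854e-11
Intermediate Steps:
M = -1/555507 (M = 1/(-555507) = -1/555507 ≈ -1.8002e-6)
G(b) = (-501 + b)*(-147 + b)
M/G(752) = -1/(555507*(73647 + 752² - 648*752)) = -1/(555507*(73647 + 565504 - 487296)) = -1/555507/151855 = -1/555507*1/151855 = -1/84356515485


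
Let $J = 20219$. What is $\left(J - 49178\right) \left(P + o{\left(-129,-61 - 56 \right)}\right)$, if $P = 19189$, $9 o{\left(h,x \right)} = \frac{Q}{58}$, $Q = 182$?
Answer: $- \frac{48346278260}{87} \approx -5.557 \cdot 10^{8}$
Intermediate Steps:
$o{\left(h,x \right)} = \frac{91}{261}$ ($o{\left(h,x \right)} = \frac{182 \cdot \frac{1}{58}}{9} = \frac{1}{9} \cdot \frac{91}{29} = \frac{91}{261}$)
$\left(J - 49178\right) \left(P + o{\left(-129,-61 - 56 \right)}\right) = \left(20219 - 49178\right) \left(19189 + \frac{91}{261}\right) = \left(-28959\right) \frac{5008420}{261} = - \frac{48346278260}{87}$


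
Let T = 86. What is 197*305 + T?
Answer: 60171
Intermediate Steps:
197*305 + T = 197*305 + 86 = 60085 + 86 = 60171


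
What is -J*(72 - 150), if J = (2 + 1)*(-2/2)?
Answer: -234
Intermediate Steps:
J = -3 (J = 3*(-2*½) = 3*(-1) = -3)
-J*(72 - 150) = -(-3)*(72 - 150) = -(-3)*(-78) = -1*234 = -234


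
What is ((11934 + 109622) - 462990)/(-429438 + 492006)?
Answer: -170717/31284 ≈ -5.4570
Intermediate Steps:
((11934 + 109622) - 462990)/(-429438 + 492006) = (121556 - 462990)/62568 = -341434*1/62568 = -170717/31284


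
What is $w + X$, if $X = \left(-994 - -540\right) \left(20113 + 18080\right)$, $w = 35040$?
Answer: $-17304582$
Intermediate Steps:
$X = -17339622$ ($X = \left(-994 + 540\right) 38193 = \left(-454\right) 38193 = -17339622$)
$w + X = 35040 - 17339622 = -17304582$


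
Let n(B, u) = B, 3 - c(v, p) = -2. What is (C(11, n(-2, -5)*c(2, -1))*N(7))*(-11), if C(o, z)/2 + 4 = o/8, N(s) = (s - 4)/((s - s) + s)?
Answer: 99/4 ≈ 24.750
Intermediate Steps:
c(v, p) = 5 (c(v, p) = 3 - 1*(-2) = 3 + 2 = 5)
N(s) = (-4 + s)/s (N(s) = (-4 + s)/(0 + s) = (-4 + s)/s)
C(o, z) = -8 + o/4 (C(o, z) = -8 + 2*(o/8) = -8 + o/4)
(C(11, n(-2, -5)*c(2, -1))*N(7))*(-11) = ((-8 + (¼)*11)*((-4 + 7)/7))*(-11) = ((-8 + 11/4)*((⅐)*3))*(-11) = -21/4*3/7*(-11) = -9/4*(-11) = 99/4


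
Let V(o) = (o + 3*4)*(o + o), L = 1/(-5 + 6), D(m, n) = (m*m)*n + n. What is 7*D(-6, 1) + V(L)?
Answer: 285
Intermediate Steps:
D(m, n) = n + n*m² (D(m, n) = m²*n + n = n*m² + n = n + n*m²)
L = 1 (L = 1/1 = 1)
V(o) = 2*o*(12 + o) (V(o) = (o + 12)*(2*o) = (12 + o)*(2*o) = 2*o*(12 + o))
7*D(-6, 1) + V(L) = 7*(1*(1 + (-6)²)) + 2*1*(12 + 1) = 7*(1*(1 + 36)) + 2*1*13 = 7*(1*37) + 26 = 7*37 + 26 = 259 + 26 = 285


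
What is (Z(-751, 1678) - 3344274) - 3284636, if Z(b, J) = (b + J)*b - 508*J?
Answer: -8177511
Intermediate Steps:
Z(b, J) = -508*J + b*(J + b) (Z(b, J) = (J + b)*b - 508*J = b*(J + b) - 508*J = -508*J + b*(J + b))
(Z(-751, 1678) - 3344274) - 3284636 = (((-751)² - 508*1678 + 1678*(-751)) - 3344274) - 3284636 = ((564001 - 852424 - 1260178) - 3344274) - 3284636 = (-1548601 - 3344274) - 3284636 = -4892875 - 3284636 = -8177511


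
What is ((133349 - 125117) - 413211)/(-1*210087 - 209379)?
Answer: 134993/139822 ≈ 0.96546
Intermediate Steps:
((133349 - 125117) - 413211)/(-1*210087 - 209379) = (8232 - 413211)/(-210087 - 209379) = -404979/(-419466) = -404979*(-1/419466) = 134993/139822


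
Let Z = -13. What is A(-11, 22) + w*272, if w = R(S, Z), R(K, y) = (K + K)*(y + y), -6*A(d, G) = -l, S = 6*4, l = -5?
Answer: -2036741/6 ≈ -3.3946e+5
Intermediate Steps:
S = 24
A(d, G) = -⅚ (A(d, G) = -(-1)*(-5)/6 = -⅙*5 = -⅚)
R(K, y) = 4*K*y (R(K, y) = (2*K)*(2*y) = 4*K*y)
w = -1248 (w = 4*24*(-13) = -1248)
A(-11, 22) + w*272 = -⅚ - 1248*272 = -⅚ - 339456 = -2036741/6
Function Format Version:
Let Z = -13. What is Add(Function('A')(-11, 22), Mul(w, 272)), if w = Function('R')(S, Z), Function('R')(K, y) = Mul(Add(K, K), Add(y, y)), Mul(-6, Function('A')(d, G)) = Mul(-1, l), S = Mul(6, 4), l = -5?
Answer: Rational(-2036741, 6) ≈ -3.3946e+5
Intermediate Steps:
S = 24
Function('A')(d, G) = Rational(-5, 6) (Function('A')(d, G) = Mul(Rational(-1, 6), Mul(-1, -5)) = Mul(Rational(-1, 6), 5) = Rational(-5, 6))
Function('R')(K, y) = Mul(4, K, y) (Function('R')(K, y) = Mul(Mul(2, K), Mul(2, y)) = Mul(4, K, y))
w = -1248 (w = Mul(4, 24, -13) = -1248)
Add(Function('A')(-11, 22), Mul(w, 272)) = Add(Rational(-5, 6), Mul(-1248, 272)) = Add(Rational(-5, 6), -339456) = Rational(-2036741, 6)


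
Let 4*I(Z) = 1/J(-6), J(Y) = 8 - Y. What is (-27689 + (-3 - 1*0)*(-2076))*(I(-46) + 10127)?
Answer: -12170812093/56 ≈ -2.1734e+8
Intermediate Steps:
I(Z) = 1/56 (I(Z) = 1/(4*(8 - 1*(-6))) = 1/(4*(8 + 6)) = (¼)/14 = (¼)*(1/14) = 1/56)
(-27689 + (-3 - 1*0)*(-2076))*(I(-46) + 10127) = (-27689 + (-3 - 1*0)*(-2076))*(1/56 + 10127) = (-27689 + (-3 + 0)*(-2076))*(567113/56) = (-27689 - 3*(-2076))*(567113/56) = (-27689 + 6228)*(567113/56) = -21461*567113/56 = -12170812093/56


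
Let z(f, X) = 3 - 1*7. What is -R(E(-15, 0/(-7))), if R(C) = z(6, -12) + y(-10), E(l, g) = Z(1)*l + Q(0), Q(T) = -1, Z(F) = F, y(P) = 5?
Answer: -1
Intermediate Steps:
z(f, X) = -4 (z(f, X) = 3 - 7 = -4)
E(l, g) = -1 + l (E(l, g) = 1*l - 1 = l - 1 = -1 + l)
R(C) = 1 (R(C) = -4 + 5 = 1)
-R(E(-15, 0/(-7))) = -1*1 = -1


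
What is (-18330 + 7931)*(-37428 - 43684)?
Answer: 843483688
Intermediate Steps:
(-18330 + 7931)*(-37428 - 43684) = -10399*(-81112) = 843483688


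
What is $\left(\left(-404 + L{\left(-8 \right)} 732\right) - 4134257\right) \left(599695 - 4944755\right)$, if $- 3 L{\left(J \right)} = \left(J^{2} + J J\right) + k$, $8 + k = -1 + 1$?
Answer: $18092573481460$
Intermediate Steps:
$k = -8$ ($k = -8 + \left(-1 + 1\right) = -8 + 0 = -8$)
$L{\left(J \right)} = \frac{8}{3} - \frac{2 J^{2}}{3}$ ($L{\left(J \right)} = - \frac{\left(J^{2} + J J\right) - 8}{3} = - \frac{\left(J^{2} + J^{2}\right) - 8}{3} = - \frac{2 J^{2} - 8}{3} = - \frac{-8 + 2 J^{2}}{3} = \frac{8}{3} - \frac{2 J^{2}}{3}$)
$\left(\left(-404 + L{\left(-8 \right)} 732\right) - 4134257\right) \left(599695 - 4944755\right) = \left(\left(-404 + \left(\frac{8}{3} - \frac{2 \left(-8\right)^{2}}{3}\right) 732\right) - 4134257\right) \left(599695 - 4944755\right) = \left(\left(-404 + \left(\frac{8}{3} - \frac{128}{3}\right) 732\right) - 4134257\right) \left(-4345060\right) = \left(\left(-404 - 29280\right) - 4134257\right) \left(-4345060\right) = \left(-29684 - 4134257\right) \left(-4345060\right) = \left(-4163941\right) \left(-4345060\right) = 18092573481460$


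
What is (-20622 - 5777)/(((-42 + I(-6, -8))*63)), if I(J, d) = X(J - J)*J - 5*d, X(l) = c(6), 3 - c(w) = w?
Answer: -26399/1008 ≈ -26.189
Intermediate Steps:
c(w) = 3 - w
X(l) = -3 (X(l) = 3 - 1*6 = 3 - 6 = -3)
I(J, d) = -5*d - 3*J (I(J, d) = -3*J - 5*d = -5*d - 3*J)
(-20622 - 5777)/(((-42 + I(-6, -8))*63)) = (-20622 - 5777)/(((-42 + (-5*(-8) - 3*(-6)))*63)) = -26399*1/(63*(-42 + (40 + 18))) = -26399*1/(63*(-42 + 58)) = -26399/(16*63) = -26399/1008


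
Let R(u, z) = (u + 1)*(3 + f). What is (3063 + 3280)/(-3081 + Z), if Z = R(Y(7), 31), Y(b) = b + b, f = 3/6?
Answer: -12686/6057 ≈ -2.0944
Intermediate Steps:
f = 1/2 (f = 3*(1/6) = 1/2 ≈ 0.50000)
Y(b) = 2*b
R(u, z) = 7/2 + 7*u/2 (R(u, z) = (u + 1)*(3 + 1/2) = (1 + u)*(7/2) = 7/2 + 7*u/2)
Z = 105/2 (Z = 7/2 + 7*(2*7)/2 = 7/2 + (7/2)*14 = 7/2 + 49 = 105/2 ≈ 52.500)
(3063 + 3280)/(-3081 + Z) = (3063 + 3280)/(-3081 + 105/2) = 6343/(-6057/2) = 6343*(-2/6057) = -12686/6057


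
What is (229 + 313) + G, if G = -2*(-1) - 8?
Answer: 536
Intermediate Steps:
G = -6 (G = 2 - 8 = -6)
(229 + 313) + G = (229 + 313) - 6 = 542 - 6 = 536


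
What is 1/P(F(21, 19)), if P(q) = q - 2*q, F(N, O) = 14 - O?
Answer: ⅕ ≈ 0.20000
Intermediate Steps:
P(q) = -q
1/P(F(21, 19)) = 1/(-(14 - 1*19)) = 1/(-(14 - 19)) = 1/(-1*(-5)) = 1/5 = ⅕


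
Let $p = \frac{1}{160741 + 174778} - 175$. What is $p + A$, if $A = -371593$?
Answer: $- \frac{124735227591}{335519} \approx -3.7177 \cdot 10^{5}$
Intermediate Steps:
$p = - \frac{58715824}{335519}$ ($p = \frac{1}{335519} - 175 = - \frac{58715824}{335519} \approx -175.0$)
$p + A = - \frac{58715824}{335519} - 371593 = - \frac{124735227591}{335519}$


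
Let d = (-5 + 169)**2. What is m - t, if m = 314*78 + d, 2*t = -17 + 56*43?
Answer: 100385/2 ≈ 50193.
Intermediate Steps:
t = 2391/2 (t = (-17 + 56*43)/2 = (-17 + 2408)/2 = (1/2)*2391 = 2391/2 ≈ 1195.5)
d = 26896 (d = 164**2 = 26896)
m = 51388 (m = 314*78 + 26896 = 24492 + 26896 = 51388)
m - t = 51388 - 1*2391/2 = 51388 - 2391/2 = 100385/2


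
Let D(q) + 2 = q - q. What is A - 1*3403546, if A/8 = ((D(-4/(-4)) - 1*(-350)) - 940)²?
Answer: -599834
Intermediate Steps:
D(q) = -2 (D(q) = -2 + (q - q) = -2 + 0 = -2)
A = 2803712 (A = 8*((-2 - 1*(-350)) - 940)² = 8*((-2 + 350) - 940)² = 8*(348 - 940)² = 8*(-592)² = 8*350464 = 2803712)
A - 1*3403546 = 2803712 - 1*3403546 = 2803712 - 3403546 = -599834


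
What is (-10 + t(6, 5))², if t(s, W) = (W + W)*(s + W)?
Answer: 10000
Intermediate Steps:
t(s, W) = 2*W*(W + s) (t(s, W) = (2*W)*(W + s) = 2*W*(W + s))
(-10 + t(6, 5))² = (-10 + 2*5*(5 + 6))² = (-10 + 2*5*11)² = (-10 + 110)² = 100² = 10000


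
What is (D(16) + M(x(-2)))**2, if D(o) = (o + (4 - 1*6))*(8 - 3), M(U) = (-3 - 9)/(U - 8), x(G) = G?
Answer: 126736/25 ≈ 5069.4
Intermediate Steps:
M(U) = -12/(-8 + U)
D(o) = -10 + 5*o (D(o) = (o + (4 - 6))*5 = (o - 2)*5 = (-2 + o)*5 = -10 + 5*o)
(D(16) + M(x(-2)))**2 = ((-10 + 5*16) - 12/(-8 - 2))**2 = ((-10 + 80) - 12/(-10))**2 = (70 - 12*(-1/10))**2 = (70 + 6/5)**2 = (356/5)**2 = 126736/25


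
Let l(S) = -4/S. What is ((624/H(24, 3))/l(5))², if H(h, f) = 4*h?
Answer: 4225/64 ≈ 66.016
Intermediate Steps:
((624/H(24, 3))/l(5))² = ((624/((4*24)))/((-4/5)))² = ((624/96)/((-4*⅕)))² = ((624*(1/96))/(-⅘))² = ((13/2)*(-5/4))² = (-65/8)² = 4225/64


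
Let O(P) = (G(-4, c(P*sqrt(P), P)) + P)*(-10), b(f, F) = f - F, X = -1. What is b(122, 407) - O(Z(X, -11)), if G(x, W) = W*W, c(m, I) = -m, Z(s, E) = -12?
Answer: -17685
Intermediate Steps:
G(x, W) = W**2
O(P) = -10*P - 10*P**3 (O(P) = ((-P*sqrt(P))**2 + P)*(-10) = ((-P**(3/2))**2 + P)*(-10) = (P**3 + P)*(-10) = (P + P**3)*(-10) = -10*P - 10*P**3)
b(122, 407) - O(Z(X, -11)) = (122 - 1*407) - 10*(-12)*(-1 - 1*(-12)**2) = (122 - 407) - 10*(-12)*(-1 - 1*144) = -285 - 10*(-12)*(-1 - 144) = -285 - 10*(-12)*(-145) = -285 - 1*17400 = -285 - 17400 = -17685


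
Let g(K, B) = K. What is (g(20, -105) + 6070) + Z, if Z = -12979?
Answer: -6889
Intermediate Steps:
(g(20, -105) + 6070) + Z = (20 + 6070) - 12979 = 6090 - 12979 = -6889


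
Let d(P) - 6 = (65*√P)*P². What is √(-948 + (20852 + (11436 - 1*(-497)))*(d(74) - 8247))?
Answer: √(-270182133 + 11669492900*√74) ≈ 3.1641e+5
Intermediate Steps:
d(P) = 6 + 65*P^(5/2) (d(P) = 6 + (65*√P)*P² = 6 + 65*P^(5/2))
√(-948 + (20852 + (11436 - 1*(-497)))*(d(74) - 8247)) = √(-948 + (20852 + (11436 - 1*(-497)))*((6 + 65*74^(5/2)) - 8247)) = √(-948 + (20852 + (11436 + 497))*((6 + 65*(5476*√74)) - 8247)) = √(-948 + (20852 + 11933)*((6 + 355940*√74) - 8247)) = √(-948 + 32785*(-8241 + 355940*√74)) = √(-948 + (-270181185 + 11669492900*√74)) = √(-270182133 + 11669492900*√74)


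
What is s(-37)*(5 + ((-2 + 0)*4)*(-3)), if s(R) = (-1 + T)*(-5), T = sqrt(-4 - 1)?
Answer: 145 - 145*I*sqrt(5) ≈ 145.0 - 324.23*I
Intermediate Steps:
T = I*sqrt(5) (T = sqrt(-5) = I*sqrt(5) ≈ 2.2361*I)
s(R) = 5 - 5*I*sqrt(5) (s(R) = (-1 + I*sqrt(5))*(-5) = 5 - 5*I*sqrt(5))
s(-37)*(5 + ((-2 + 0)*4)*(-3)) = (5 - 5*I*sqrt(5))*(5 + ((-2 + 0)*4)*(-3)) = (5 - 5*I*sqrt(5))*(5 - 2*4*(-3)) = (5 - 5*I*sqrt(5))*(5 - 8*(-3)) = (5 - 5*I*sqrt(5))*(5 + 24) = (5 - 5*I*sqrt(5))*29 = 145 - 145*I*sqrt(5)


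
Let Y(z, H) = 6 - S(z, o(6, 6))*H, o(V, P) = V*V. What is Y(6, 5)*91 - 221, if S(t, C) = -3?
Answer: 1690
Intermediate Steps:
o(V, P) = V²
Y(z, H) = 6 + 3*H (Y(z, H) = 6 - (-3)*H = 6 + 3*H)
Y(6, 5)*91 - 221 = (6 + 3*5)*91 - 221 = (6 + 15)*91 - 221 = 21*91 - 221 = 1911 - 221 = 1690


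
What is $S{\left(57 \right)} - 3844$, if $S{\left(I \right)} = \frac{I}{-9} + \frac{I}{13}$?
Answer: $- \frac{149992}{39} \approx -3845.9$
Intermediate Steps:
$S{\left(I \right)} = - \frac{4 I}{117}$ ($S{\left(I \right)} = I \left(- \frac{1}{9}\right) + I \frac{1}{13} = - \frac{I}{9} + \frac{I}{13} = - \frac{4 I}{117}$)
$S{\left(57 \right)} - 3844 = \left(- \frac{4}{117}\right) 57 - 3844 = - \frac{76}{39} - 3844 = - \frac{149992}{39}$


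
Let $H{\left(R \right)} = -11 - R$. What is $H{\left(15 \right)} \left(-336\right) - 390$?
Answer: $8346$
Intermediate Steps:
$H{\left(15 \right)} \left(-336\right) - 390 = \left(-11 - 15\right) \left(-336\right) - 390 = \left(-26\right) \left(-336\right) - 390 = 8736 - 390 = 8346$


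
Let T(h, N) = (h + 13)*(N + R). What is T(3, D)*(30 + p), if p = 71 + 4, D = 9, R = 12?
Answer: 35280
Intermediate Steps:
T(h, N) = (12 + N)*(13 + h) (T(h, N) = (h + 13)*(N + 12) = (13 + h)*(12 + N) = (12 + N)*(13 + h))
p = 75
T(3, D)*(30 + p) = (156 + 12*3 + 13*9 + 9*3)*(30 + 75) = (156 + 36 + 117 + 27)*105 = 336*105 = 35280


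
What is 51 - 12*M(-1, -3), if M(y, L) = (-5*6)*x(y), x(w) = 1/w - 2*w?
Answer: 411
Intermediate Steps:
M(y, L) = -30/y + 60*y (M(y, L) = (-5*6)*(1/y - 2*y) = -30*(1/y - 2*y) = -30/y + 60*y)
51 - 12*M(-1, -3) = 51 - 12*(-30/(-1) + 60*(-1)) = 51 - 12*(-30*(-1) - 60) = 51 - 12*(30 - 60) = 51 - 12*(-30) = 51 + 360 = 411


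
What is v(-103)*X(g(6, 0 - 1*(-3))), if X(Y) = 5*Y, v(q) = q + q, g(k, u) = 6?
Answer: -6180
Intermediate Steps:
v(q) = 2*q
v(-103)*X(g(6, 0 - 1*(-3))) = (2*(-103))*(5*6) = -206*30 = -6180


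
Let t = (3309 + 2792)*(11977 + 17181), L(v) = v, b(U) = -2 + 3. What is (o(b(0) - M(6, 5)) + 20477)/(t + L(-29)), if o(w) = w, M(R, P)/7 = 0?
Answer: 6826/59297643 ≈ 0.00011511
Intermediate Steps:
M(R, P) = 0 (M(R, P) = 7*0 = 0)
b(U) = 1
t = 177892958 (t = 6101*29158 = 177892958)
(o(b(0) - M(6, 5)) + 20477)/(t + L(-29)) = ((1 - 1*0) + 20477)/(177892958 - 29) = ((1 + 0) + 20477)/177892929 = (1 + 20477)*(1/177892929) = 20478*(1/177892929) = 6826/59297643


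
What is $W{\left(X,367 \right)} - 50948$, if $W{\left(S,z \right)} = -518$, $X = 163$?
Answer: $-51466$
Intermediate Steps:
$W{\left(X,367 \right)} - 50948 = -518 - 50948 = -51466$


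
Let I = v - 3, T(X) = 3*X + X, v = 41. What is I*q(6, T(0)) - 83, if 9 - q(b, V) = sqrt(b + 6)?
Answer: 259 - 76*sqrt(3) ≈ 127.36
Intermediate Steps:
T(X) = 4*X
q(b, V) = 9 - sqrt(6 + b) (q(b, V) = 9 - sqrt(b + 6) = 9 - sqrt(6 + b))
I = 38 (I = 41 - 3 = 38)
I*q(6, T(0)) - 83 = 38*(9 - sqrt(6 + 6)) - 83 = 38*(9 - sqrt(12)) - 83 = 38*(9 - 2*sqrt(3)) - 83 = (342 - 76*sqrt(3)) - 83 = 259 - 76*sqrt(3)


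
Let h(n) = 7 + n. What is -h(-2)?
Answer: -5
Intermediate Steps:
-h(-2) = -(7 - 2) = -1*5 = -5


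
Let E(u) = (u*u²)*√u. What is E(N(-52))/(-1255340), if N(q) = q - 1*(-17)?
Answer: 8575*I*√35/251068 ≈ 0.20206*I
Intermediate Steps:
N(q) = 17 + q (N(q) = q + 17 = 17 + q)
E(u) = u^(7/2) (E(u) = u³*√u = u^(7/2))
E(N(-52))/(-1255340) = (17 - 52)^(7/2)/(-1255340) = (-35)^(7/2)*(-1/1255340) = -42875*I*√35*(-1/1255340) = 8575*I*√35/251068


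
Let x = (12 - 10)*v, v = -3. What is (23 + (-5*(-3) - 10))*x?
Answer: -168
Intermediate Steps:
x = -6 (x = (12 - 10)*(-3) = 2*(-3) = -6)
(23 + (-5*(-3) - 10))*x = (23 + (-5*(-3) - 10))*(-6) = (23 + (15 - 10))*(-6) = (23 + 5)*(-6) = 28*(-6) = -168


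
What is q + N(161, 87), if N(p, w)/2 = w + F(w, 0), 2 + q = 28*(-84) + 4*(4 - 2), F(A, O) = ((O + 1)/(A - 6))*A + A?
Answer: -53888/27 ≈ -1995.9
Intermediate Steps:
F(A, O) = A + A*(1 + O)/(-6 + A) (F(A, O) = ((1 + O)/(-6 + A))*A + A = A*(1 + O)/(-6 + A) + A = A + A*(1 + O)/(-6 + A))
q = -2346 (q = -2 + (28*(-84) + 4*(4 - 2)) = -2 + (-2352 + 4*2) = -2 + (-2352 + 8) = -2 - 2344 = -2346)
N(p, w) = 2*w + 2*w*(-5 + w)/(-6 + w) (N(p, w) = 2*(w + w*(-5 + w + 0)/(-6 + w)) = 2*(w + w*(-5 + w)/(-6 + w)) = 2*w + 2*w*(-5 + w)/(-6 + w))
q + N(161, 87) = -2346 + 2*87*(-11 + 2*87)/(-6 + 87) = -2346 + 2*87*(-11 + 174)/81 = -2346 + 2*87*(1/81)*163 = -2346 + 9454/27 = -53888/27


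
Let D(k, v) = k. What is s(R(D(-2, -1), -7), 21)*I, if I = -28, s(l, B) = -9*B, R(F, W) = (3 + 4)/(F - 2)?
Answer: 5292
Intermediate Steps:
R(F, W) = 7/(-2 + F)
s(R(D(-2, -1), -7), 21)*I = -9*21*(-28) = -189*(-28) = 5292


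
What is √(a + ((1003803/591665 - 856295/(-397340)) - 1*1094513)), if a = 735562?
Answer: 3*I*√22042676730735076020366495/23509217110 ≈ 599.12*I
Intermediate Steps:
√(a + ((1003803/591665 - 856295/(-397340)) - 1*1094513)) = √(735562 + ((1003803/591665 - 856295/(-397340)) - 1*1094513)) = √(735562 + ((1003803*(1/591665) - 856295*(-1/397340)) - 1094513)) = √(735562 + ((1003803/591665 + 171259/79468) - 1094513)) = √(735562 + (181098173039/47018434220 - 1094513)) = √(735562 - 51462106395261821/47018434220) = √(-16877132883530181/47018434220) = 3*I*√22042676730735076020366495/23509217110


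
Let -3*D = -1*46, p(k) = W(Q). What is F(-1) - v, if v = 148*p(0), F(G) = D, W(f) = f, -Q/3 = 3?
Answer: 4042/3 ≈ 1347.3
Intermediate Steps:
Q = -9 (Q = -3*3 = -9)
p(k) = -9
D = 46/3 (D = -(-1)*46/3 = -1/3*(-46) = 46/3 ≈ 15.333)
F(G) = 46/3
v = -1332 (v = 148*(-9) = -1332)
F(-1) - v = 46/3 - 1*(-1332) = 46/3 + 1332 = 4042/3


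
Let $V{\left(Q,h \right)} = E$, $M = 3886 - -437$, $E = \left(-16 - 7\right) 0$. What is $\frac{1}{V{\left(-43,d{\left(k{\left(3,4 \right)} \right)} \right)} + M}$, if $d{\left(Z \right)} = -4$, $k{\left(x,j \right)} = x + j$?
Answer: $\frac{1}{4323} \approx 0.00023132$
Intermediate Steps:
$k{\left(x,j \right)} = j + x$
$E = 0$ ($E = \left(-16 - 7\right) 0 = \left(-23\right) 0 = 0$)
$M = 4323$ ($M = 3886 + 437 = 4323$)
$V{\left(Q,h \right)} = 0$
$\frac{1}{V{\left(-43,d{\left(k{\left(3,4 \right)} \right)} \right)} + M} = \frac{1}{0 + 4323} = \frac{1}{4323}$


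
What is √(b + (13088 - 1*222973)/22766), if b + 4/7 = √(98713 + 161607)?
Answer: √(-248645994758 + 101584988176*√16270)/159362 ≈ 22.370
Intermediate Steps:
b = -4/7 + 4*√16270 (b = -4/7 + √(98713 + 161607) = -4/7 + √260320 = -4/7 + 4*√16270 ≈ 509.64)
√(b + (13088 - 1*222973)/22766) = √((-4/7 + 4*√16270) + (13088 - 1*222973)/22766) = √((-4/7 + 4*√16270) + (13088 - 222973)*(1/22766)) = √((-4/7 + 4*√16270) - 209885*1/22766) = √((-4/7 + 4*√16270) - 209885/22766) = √(-1560259/159362 + 4*√16270)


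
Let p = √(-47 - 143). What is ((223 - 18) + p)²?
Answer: (205 + I*√190)² ≈ 41835.0 + 5651.5*I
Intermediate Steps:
p = I*√190 (p = √(-190) = I*√190 ≈ 13.784*I)
((223 - 18) + p)² = ((223 - 18) + I*√190)² = (205 + I*√190)²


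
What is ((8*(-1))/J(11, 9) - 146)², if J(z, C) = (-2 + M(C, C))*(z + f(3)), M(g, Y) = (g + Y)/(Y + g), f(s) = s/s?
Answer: 190096/9 ≈ 21122.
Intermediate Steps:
f(s) = 1
M(g, Y) = 1 (M(g, Y) = (Y + g)/(Y + g) = 1)
J(z, C) = -1 - z (J(z, C) = (-2 + 1)*(z + 1) = -(1 + z) = -1 - z)
((8*(-1))/J(11, 9) - 146)² = ((8*(-1))/(-1 - 1*11) - 146)² = (-8/(-1 - 11) - 146)² = (-8/(-12) - 146)² = (-8*(-1/12) - 146)² = (⅔ - 146)² = (-436/3)² = 190096/9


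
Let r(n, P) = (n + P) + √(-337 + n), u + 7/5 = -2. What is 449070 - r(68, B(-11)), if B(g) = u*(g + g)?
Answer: 2244636/5 - I*√269 ≈ 4.4893e+5 - 16.401*I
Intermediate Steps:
u = -17/5 (u = -7/5 - 2 = -17/5 ≈ -3.4000)
B(g) = -34*g/5 (B(g) = -17*(g + g)/5 = -34*g/5)
r(n, P) = P + n + √(-337 + n) (r(n, P) = (P + n) + √(-337 + n) = P + n + √(-337 + n))
449070 - r(68, B(-11)) = 449070 - (-34/5*(-11) + 68 + √(-337 + 68)) = 449070 - (374/5 + 68 + √(-269)) = 449070 - (374/5 + 68 + I*√269) = 449070 - (714/5 + I*√269) = 449070 + (-714/5 - I*√269) = 2244636/5 - I*√269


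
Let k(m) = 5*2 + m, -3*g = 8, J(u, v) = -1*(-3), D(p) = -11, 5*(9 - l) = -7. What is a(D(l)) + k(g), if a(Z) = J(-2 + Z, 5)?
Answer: 31/3 ≈ 10.333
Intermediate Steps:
l = 52/5 (l = 9 - ⅕*(-7) = 9 + 7/5 = 52/5 ≈ 10.400)
J(u, v) = 3
g = -8/3 (g = -⅓*8 = -8/3 ≈ -2.6667)
a(Z) = 3
k(m) = 10 + m
a(D(l)) + k(g) = 3 + (10 - 8/3) = 3 + 22/3 = 31/3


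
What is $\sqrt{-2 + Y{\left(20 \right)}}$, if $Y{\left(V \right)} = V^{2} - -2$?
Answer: $20$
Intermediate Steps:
$Y{\left(V \right)} = 2 + V^{2}$ ($Y{\left(V \right)} = V^{2} + 2 = 2 + V^{2}$)
$\sqrt{-2 + Y{\left(20 \right)}} = \sqrt{-2 + \left(2 + 20^{2}\right)} = \sqrt{-2 + \left(2 + 400\right)} = \sqrt{-2 + 402} = \sqrt{400} = 20$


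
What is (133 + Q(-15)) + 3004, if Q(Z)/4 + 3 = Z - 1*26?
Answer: 2961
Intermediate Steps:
Q(Z) = -116 + 4*Z (Q(Z) = -12 + 4*(Z - 1*26) = -12 + 4*(Z - 26) = -12 + 4*(-26 + Z) = -12 + (-104 + 4*Z) = -116 + 4*Z)
(133 + Q(-15)) + 3004 = (133 + (-116 + 4*(-15))) + 3004 = (133 + (-116 - 60)) + 3004 = (133 - 176) + 3004 = -43 + 3004 = 2961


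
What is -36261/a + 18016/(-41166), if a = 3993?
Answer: -260776369/27395973 ≈ -9.5188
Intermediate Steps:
-36261/a + 18016/(-41166) = -36261/3993 + 18016/(-41166) = -36261*1/3993 + 18016*(-1/41166) = -12087/1331 - 9008/20583 = -260776369/27395973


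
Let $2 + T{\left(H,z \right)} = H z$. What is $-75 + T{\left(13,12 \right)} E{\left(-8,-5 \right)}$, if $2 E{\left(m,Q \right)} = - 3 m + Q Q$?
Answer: $3698$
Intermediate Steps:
$T{\left(H,z \right)} = -2 + H z$
$E{\left(m,Q \right)} = \frac{Q^{2}}{2} - \frac{3 m}{2}$ ($E{\left(m,Q \right)} = \frac{- 3 m + Q Q}{2} = \frac{- 3 m + Q^{2}}{2} = \frac{Q^{2} - 3 m}{2} = \frac{Q^{2}}{2} - \frac{3 m}{2}$)
$-75 + T{\left(13,12 \right)} E{\left(-8,-5 \right)} = -75 + \left(-2 + 13 \cdot 12\right) \left(\frac{\left(-5\right)^{2}}{2} - -12\right) = -75 + \left(-2 + 156\right) \left(\frac{1}{2} \cdot 25 + 12\right) = -75 + 154 \left(\frac{25}{2} + 12\right) = -75 + 154 \cdot \frac{49}{2} = -75 + 3773 = 3698$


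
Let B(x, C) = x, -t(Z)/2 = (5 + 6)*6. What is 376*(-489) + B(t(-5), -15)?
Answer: -183996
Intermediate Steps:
t(Z) = -132 (t(Z) = -2*(5 + 6)*6 = -22*6 = -2*66 = -132)
376*(-489) + B(t(-5), -15) = 376*(-489) - 132 = -183864 - 132 = -183996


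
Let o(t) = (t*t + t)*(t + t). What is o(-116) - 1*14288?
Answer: -3109168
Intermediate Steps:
o(t) = 2*t*(t + t²) (o(t) = (t² + t)*(2*t) = (t + t²)*(2*t) = 2*t*(t + t²))
o(-116) - 1*14288 = 2*(-116)²*(1 - 116) - 1*14288 = 2*13456*(-115) - 14288 = -3094880 - 14288 = -3109168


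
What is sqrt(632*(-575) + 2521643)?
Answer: sqrt(2158243) ≈ 1469.1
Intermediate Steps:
sqrt(632*(-575) + 2521643) = sqrt(-363400 + 2521643) = sqrt(2158243)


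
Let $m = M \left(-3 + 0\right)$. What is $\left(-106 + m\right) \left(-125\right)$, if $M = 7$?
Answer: $15875$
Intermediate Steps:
$m = -21$ ($m = 7 \left(-3 + 0\right) = 7 \left(-3\right) = -21$)
$\left(-106 + m\right) \left(-125\right) = \left(-106 - 21\right) \left(-125\right) = \left(-127\right) \left(-125\right) = 15875$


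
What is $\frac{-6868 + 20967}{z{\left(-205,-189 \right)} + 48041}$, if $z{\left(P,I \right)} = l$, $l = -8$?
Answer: $\frac{14099}{48033} \approx 0.29353$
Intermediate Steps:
$z{\left(P,I \right)} = -8$
$\frac{-6868 + 20967}{z{\left(-205,-189 \right)} + 48041} = \frac{-6868 + 20967}{-8 + 48041} = \frac{14099}{48033}$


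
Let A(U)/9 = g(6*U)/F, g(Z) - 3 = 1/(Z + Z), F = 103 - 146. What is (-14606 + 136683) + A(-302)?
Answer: 6341135075/51944 ≈ 1.2208e+5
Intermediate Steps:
F = -43
g(Z) = 3 + 1/(2*Z) (g(Z) = 3 + 1/(Z + Z) = 3 + 1/(2*Z))
A(U) = -27/43 - 3/(172*U) (A(U) = 9*((3 + 1/(2*((6*U))))/(-43)) = 9*((3 + (1/(6*U))/2)*(-1/43)) = 9*((3 + 1/(12*U))*(-1/43)) = 9*(-3/43 - 1/(516*U)) = -27/43 - 3/(172*U))
(-14606 + 136683) + A(-302) = (-14606 + 136683) + (3/172)*(-1 - 36*(-302))/(-302) = 122077 + (3/172)*(-1/302)*(-1 + 10872) = 122077 + (3/172)*(-1/302)*10871 = 122077 - 32613/51944 = 6341135075/51944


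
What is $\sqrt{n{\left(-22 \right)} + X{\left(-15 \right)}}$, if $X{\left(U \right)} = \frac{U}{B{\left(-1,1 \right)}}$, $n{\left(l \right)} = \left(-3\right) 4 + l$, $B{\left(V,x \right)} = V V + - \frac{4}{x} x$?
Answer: $i \sqrt{29} \approx 5.3852 i$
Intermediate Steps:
$B{\left(V,x \right)} = -4 + V^{2}$ ($B{\left(V,x \right)} = V^{2} - 4 = -4 + V^{2}$)
$n{\left(l \right)} = -12 + l$
$X{\left(U \right)} = - \frac{U}{3}$ ($X{\left(U \right)} = \frac{U}{-4 + \left(-1\right)^{2}} = \frac{U}{-4 + 1} = \frac{U}{-3} = U \left(- \frac{1}{3}\right) = - \frac{U}{3}$)
$\sqrt{n{\left(-22 \right)} + X{\left(-15 \right)}} = \sqrt{\left(-12 - 22\right) - -5} = \sqrt{-34 + 5} = \sqrt{-29} = i \sqrt{29}$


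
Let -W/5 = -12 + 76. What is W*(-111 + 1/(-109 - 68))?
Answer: 6287360/177 ≈ 35522.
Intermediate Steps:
W = -320 (W = -5*(-12 + 76) = -5*64 = -320)
W*(-111 + 1/(-109 - 68)) = -320*(-111 + 1/(-109 - 68)) = -320*(-111 + 1/(-177)) = -320*(-111 - 1/177) = -320*(-19648/177) = 6287360/177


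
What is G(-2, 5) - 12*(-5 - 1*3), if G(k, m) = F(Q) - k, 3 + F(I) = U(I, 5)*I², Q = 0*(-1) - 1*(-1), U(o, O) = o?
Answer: 96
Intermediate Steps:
Q = 1 (Q = 0 + 1 = 1)
F(I) = -3 + I³ (F(I) = -3 + I*I² = -3 + I³)
G(k, m) = -2 - k (G(k, m) = (-3 + 1³) - k = (-3 + 1) - k = -2 - k)
G(-2, 5) - 12*(-5 - 1*3) = (-2 - 1*(-2)) - 12*(-5 - 1*3) = (-2 + 2) - 12*(-5 - 3) = 0 - 12*(-8) = 0 + 96 = 96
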